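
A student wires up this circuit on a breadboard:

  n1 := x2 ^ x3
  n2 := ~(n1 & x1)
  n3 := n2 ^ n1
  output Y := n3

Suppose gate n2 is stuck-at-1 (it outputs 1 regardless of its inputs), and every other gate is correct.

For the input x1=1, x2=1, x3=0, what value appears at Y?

0

Propagate with n2 forced: n1=1, n2=1 [stuck-at-1], n3=0.
So Y = 0. (Without the fault it would be 1.)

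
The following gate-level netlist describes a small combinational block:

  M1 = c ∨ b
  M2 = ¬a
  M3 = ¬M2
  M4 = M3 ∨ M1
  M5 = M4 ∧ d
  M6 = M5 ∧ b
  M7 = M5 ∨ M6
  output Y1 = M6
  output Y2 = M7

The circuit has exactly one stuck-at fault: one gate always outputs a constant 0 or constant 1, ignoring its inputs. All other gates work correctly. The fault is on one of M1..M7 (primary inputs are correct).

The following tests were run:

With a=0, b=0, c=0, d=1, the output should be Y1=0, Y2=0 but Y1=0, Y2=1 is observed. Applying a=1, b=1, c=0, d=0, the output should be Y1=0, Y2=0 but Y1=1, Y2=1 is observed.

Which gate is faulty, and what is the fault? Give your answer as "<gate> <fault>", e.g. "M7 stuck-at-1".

M5 stuck-at-1

Fault-free values for test 1 (a=0, b=0, c=0, d=1): M1=0, M2=1, M3=0, M4=0, M5=0, M6=0, M7=0, giving Y1=0, Y2=0. Observed Y1=0, Y2=1.
Test 1: faults giving observed Y1=0, Y2=1 are {M1 stuck-at-1, M2 stuck-at-0, M3 stuck-at-1, M4 stuck-at-1, M5 stuck-at-1, M7 stuck-at-1}.
Test 2 (a=1, b=1, c=0, d=0): fault-free M1=1, M2=0, M3=1, M4=1, M5=0, M6=0, M7=0 → Y1=0, Y2=0; observed Y1=1, Y2=1. Eliminates M1 stuck-at-1, M2 stuck-at-0, M3 stuck-at-1, M4 stuck-at-1, M7 stuck-at-1.
Only M5 stuck-at-1 is consistent with every test.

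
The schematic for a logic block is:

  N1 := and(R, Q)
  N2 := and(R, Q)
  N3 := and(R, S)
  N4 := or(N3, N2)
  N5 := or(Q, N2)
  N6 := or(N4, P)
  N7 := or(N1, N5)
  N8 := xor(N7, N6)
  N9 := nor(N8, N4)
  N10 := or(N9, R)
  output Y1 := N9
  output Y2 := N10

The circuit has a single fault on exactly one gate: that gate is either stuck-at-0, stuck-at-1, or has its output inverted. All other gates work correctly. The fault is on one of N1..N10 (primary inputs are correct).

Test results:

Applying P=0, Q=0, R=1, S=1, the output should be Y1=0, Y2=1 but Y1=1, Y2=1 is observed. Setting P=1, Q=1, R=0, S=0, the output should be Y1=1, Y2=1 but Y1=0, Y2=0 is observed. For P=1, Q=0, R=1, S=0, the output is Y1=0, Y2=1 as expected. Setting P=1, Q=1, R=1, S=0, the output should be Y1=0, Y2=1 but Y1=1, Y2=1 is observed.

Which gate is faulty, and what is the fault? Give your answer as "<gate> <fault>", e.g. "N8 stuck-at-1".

N4 inverted output

Fault-free values for test 1 (P=0, Q=0, R=1, S=1): N1=0, N2=0, N3=1, N4=1, N5=0, N6=1, N7=0, N8=1, N9=0, N10=1, giving Y1=0, Y2=1. Observed Y1=1, Y2=1.
Test 1: faults giving observed Y1=1, Y2=1 are {N3 stuck-at-0, N3 inverted output, N4 stuck-at-0, N4 inverted output, N9 stuck-at-1, N9 inverted output}.
Test 2 (P=1, Q=1, R=0, S=0): fault-free N1=0, N2=0, N3=0, N4=0, N5=1, N6=1, N7=1, N8=0, N9=1, N10=1 → Y1=1, Y2=1; observed Y1=0, Y2=0. Eliminates N3 stuck-at-0, N4 stuck-at-0, N9 stuck-at-1.
Test 3 (P=1, Q=0, R=1, S=0): fault-free N1=0, N2=0, N3=0, N4=0, N5=0, N6=1, N7=0, N8=1, N9=0, N10=1 → Y1=0, Y2=1; observed Y1=0, Y2=1. Eliminates N9 inverted output.
Test 4 (P=1, Q=1, R=1, S=0): fault-free N1=1, N2=1, N3=0, N4=1, N5=1, N6=1, N7=1, N8=0, N9=0, N10=1 → Y1=0, Y2=1; observed Y1=1, Y2=1. Eliminates N3 inverted output.
Only N4 inverted output is consistent with every test.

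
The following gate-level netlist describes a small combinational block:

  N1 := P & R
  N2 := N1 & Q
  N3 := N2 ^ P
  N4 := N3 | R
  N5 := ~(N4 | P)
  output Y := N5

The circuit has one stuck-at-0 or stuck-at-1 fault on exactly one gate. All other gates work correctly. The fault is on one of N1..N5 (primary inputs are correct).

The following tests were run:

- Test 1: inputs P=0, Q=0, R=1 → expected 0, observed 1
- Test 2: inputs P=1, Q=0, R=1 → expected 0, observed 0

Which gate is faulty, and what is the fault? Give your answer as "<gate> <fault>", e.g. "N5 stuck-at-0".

N4 stuck-at-0

Fault-free values for test 1 (P=0, Q=0, R=1): N1=0, N2=0, N3=0, N4=1, N5=0, giving Y=0. Observed 1.
Test 1: faults giving observed 1 are {N4 stuck-at-0, N5 stuck-at-1}.
Test 2 (P=1, Q=0, R=1): fault-free N1=1, N2=0, N3=1, N4=1, N5=0 → 0; observed 0. Eliminates N5 stuck-at-1.
Only N4 stuck-at-0 is consistent with every test.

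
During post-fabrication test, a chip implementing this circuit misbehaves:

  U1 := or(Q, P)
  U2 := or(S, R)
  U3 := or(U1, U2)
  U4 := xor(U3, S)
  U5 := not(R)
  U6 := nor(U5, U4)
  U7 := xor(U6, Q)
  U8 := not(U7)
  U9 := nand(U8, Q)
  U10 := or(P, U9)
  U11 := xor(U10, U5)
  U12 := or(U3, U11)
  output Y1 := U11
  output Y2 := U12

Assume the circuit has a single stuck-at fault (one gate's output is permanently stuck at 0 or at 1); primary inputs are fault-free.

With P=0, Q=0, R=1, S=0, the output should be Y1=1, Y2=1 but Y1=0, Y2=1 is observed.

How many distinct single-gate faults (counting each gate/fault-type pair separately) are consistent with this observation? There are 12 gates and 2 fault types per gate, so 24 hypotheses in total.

4

Fault-free: U1=0, U2=1, U3=1, U4=1, U5=0, U6=0, U7=0, U8=1, U9=1, U10=1, U11=1, U12=1 → Y1=1, Y2=1. Observed Y1=0, Y2=1.
  U1: none of the 2 fault types match ✗
  U2: none of the 2 fault types match ✗
  U3: none of the 2 fault types match ✗
  U4: none of the 2 fault types match ✗
  U5: stuck-at-1 ✓; others ✗
  U6: none of the 2 fault types match ✗
  U7: none of the 2 fault types match ✗
  U8: none of the 2 fault types match ✗
  U9: stuck-at-0 ✓; others ✗
  U10: stuck-at-0 ✓; others ✗
  U11: stuck-at-0 ✓; others ✗
  U12: none of the 2 fault types match ✗
Consistent faults: {U5 stuck-at-1, U9 stuck-at-0, U10 stuck-at-0, U11 stuck-at-0} — 4 in all.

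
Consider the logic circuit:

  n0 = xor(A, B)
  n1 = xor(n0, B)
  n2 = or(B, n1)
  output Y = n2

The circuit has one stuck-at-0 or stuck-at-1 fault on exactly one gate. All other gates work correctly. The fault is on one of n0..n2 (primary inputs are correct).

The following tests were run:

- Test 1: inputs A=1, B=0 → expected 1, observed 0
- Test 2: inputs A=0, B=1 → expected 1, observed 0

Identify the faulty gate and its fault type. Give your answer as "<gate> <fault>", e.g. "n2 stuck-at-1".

Fault-free values for test 1 (A=1, B=0): n0=1, n1=1, n2=1, giving Y=1. Observed 0.
Test 1: faults giving observed 0 are {n0 stuck-at-0, n1 stuck-at-0, n2 stuck-at-0}.
Test 2 (A=0, B=1): fault-free n0=1, n1=0, n2=1 → 1; observed 0. Eliminates n0 stuck-at-0, n1 stuck-at-0.
Only n2 stuck-at-0 is consistent with every test.

n2 stuck-at-0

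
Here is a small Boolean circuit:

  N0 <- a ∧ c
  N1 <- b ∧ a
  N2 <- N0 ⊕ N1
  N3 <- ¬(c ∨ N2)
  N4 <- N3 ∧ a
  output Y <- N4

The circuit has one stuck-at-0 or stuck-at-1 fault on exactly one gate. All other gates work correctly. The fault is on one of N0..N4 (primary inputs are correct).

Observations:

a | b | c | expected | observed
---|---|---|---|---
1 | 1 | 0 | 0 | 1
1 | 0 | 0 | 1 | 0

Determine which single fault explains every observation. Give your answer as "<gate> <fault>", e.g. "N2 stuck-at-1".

Fault-free values for test 1 (a=1, b=1, c=0): N0=0, N1=1, N2=1, N3=0, N4=0, giving Y=0. Observed 1.
Test 1: faults giving observed 1 are {N0 stuck-at-1, N1 stuck-at-0, N2 stuck-at-0, N3 stuck-at-1, N4 stuck-at-1}.
Test 2 (a=1, b=0, c=0): fault-free N0=0, N1=0, N2=0, N3=1, N4=1 → 1; observed 0. Eliminates N1 stuck-at-0, N2 stuck-at-0, N3 stuck-at-1, N4 stuck-at-1.
Only N0 stuck-at-1 is consistent with every test.

N0 stuck-at-1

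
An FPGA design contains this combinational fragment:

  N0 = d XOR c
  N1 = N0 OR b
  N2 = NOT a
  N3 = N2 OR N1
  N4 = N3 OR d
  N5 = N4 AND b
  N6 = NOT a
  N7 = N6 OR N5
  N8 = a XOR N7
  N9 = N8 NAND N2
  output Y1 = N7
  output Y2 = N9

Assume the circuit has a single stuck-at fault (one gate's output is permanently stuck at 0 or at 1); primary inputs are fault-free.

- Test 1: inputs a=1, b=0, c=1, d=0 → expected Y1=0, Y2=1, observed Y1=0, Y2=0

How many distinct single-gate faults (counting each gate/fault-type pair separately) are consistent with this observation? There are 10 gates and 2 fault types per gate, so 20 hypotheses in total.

2

Fault-free: N0=1, N1=1, N2=0, N3=1, N4=1, N5=0, N6=0, N7=0, N8=1, N9=1 → Y1=0, Y2=1. Observed Y1=0, Y2=0.
  N0: none of the 2 fault types match ✗
  N1: none of the 2 fault types match ✗
  N2: stuck-at-1 ✓; others ✗
  N3: none of the 2 fault types match ✗
  N4: none of the 2 fault types match ✗
  N5: none of the 2 fault types match ✗
  N6: none of the 2 fault types match ✗
  N7: none of the 2 fault types match ✗
  N8: none of the 2 fault types match ✗
  N9: stuck-at-0 ✓; others ✗
Consistent faults: {N2 stuck-at-1, N9 stuck-at-0} — 2 in all.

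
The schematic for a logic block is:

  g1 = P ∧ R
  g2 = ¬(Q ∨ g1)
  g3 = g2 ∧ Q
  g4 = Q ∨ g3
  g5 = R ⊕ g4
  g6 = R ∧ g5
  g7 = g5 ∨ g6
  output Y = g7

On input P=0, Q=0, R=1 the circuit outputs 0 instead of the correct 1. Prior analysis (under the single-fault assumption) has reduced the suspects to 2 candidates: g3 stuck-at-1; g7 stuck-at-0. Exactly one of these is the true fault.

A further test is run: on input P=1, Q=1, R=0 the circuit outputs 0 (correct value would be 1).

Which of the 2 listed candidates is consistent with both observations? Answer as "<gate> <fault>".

Evaluate each candidate on input P=1, Q=1, R=0:
  g3 stuck-at-1: g1=0, g2=0, g3=1 [stuck-at-1], g4=1, g5=1, g6=0, g7=1 → 1 — eliminated
  g7 stuck-at-0: g1=0, g2=0, g3=0, g4=1, g5=1, g6=0, g7=0 [stuck-at-0] → 0 — matches
Only g7 stuck-at-0 reproduces the observed 0.

g7 stuck-at-0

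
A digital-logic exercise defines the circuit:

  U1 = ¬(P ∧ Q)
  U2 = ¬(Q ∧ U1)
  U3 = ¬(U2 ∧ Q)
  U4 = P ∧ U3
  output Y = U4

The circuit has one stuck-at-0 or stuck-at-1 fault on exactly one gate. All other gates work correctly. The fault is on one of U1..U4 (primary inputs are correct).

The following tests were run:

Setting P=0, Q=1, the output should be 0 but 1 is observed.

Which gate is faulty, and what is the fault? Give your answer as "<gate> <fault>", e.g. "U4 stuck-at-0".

Fault-free values for test 1 (P=0, Q=1): U1=1, U2=0, U3=1, U4=0, giving Y=0. Observed 1.
Test 1: faults giving observed 1 are {U4 stuck-at-1}.
Only U4 stuck-at-1 is consistent with every test.

U4 stuck-at-1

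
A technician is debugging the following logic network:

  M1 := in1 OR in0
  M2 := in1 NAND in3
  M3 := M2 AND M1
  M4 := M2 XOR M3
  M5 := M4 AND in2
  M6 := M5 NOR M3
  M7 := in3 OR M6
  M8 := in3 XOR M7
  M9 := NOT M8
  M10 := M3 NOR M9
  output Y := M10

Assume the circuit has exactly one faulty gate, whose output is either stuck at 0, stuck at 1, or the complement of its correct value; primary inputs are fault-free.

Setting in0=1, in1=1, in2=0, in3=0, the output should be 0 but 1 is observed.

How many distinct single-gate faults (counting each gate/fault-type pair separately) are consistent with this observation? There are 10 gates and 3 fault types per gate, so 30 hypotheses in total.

Fault-free: M1=1, M2=1, M3=1, M4=0, M5=0, M6=0, M7=0, M8=0, M9=1, M10=0 → 0. Observed 1.
  M1: stuck-at-0, inverted output ✓; others ✗
  M2: stuck-at-0, inverted output ✓; others ✗
  M3: stuck-at-0, inverted output ✓; others ✗
  M4: none of the 3 fault types match ✗
  M5: none of the 3 fault types match ✗
  M6: none of the 3 fault types match ✗
  M7: none of the 3 fault types match ✗
  M8: none of the 3 fault types match ✗
  M9: none of the 3 fault types match ✗
  M10: stuck-at-1, inverted output ✓; others ✗
Consistent faults: {M1 stuck-at-0, M1 inverted output, M2 stuck-at-0, M2 inverted output, M3 stuck-at-0, M3 inverted output, M10 stuck-at-1, M10 inverted output} — 8 in all.

8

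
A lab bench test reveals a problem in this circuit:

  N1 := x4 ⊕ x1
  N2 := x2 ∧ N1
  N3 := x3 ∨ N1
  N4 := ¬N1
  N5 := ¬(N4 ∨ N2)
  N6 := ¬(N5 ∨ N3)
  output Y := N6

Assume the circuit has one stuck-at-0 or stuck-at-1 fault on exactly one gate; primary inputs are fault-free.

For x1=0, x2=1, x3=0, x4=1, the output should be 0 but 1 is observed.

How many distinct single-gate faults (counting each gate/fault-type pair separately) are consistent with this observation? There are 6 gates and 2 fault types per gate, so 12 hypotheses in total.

3

Fault-free: N1=1, N2=1, N3=1, N4=0, N5=0, N6=0 → 0. Observed 1.
  N1 stuck-at-0: output 1 ✓
  N1 stuck-at-1: output 0 ✗
  N2 stuck-at-0: output 0 ✗
  N2 stuck-at-1: output 0 ✗
  N3 stuck-at-0: output 1 ✓
  N3 stuck-at-1: output 0 ✗
  N4 stuck-at-0: output 0 ✗
  N4 stuck-at-1: output 0 ✗
  N5 stuck-at-0: output 0 ✗
  N5 stuck-at-1: output 0 ✗
  N6 stuck-at-0: output 0 ✗
  N6 stuck-at-1: output 1 ✓
Consistent faults: {N1 stuck-at-0, N3 stuck-at-0, N6 stuck-at-1} — 3 in all.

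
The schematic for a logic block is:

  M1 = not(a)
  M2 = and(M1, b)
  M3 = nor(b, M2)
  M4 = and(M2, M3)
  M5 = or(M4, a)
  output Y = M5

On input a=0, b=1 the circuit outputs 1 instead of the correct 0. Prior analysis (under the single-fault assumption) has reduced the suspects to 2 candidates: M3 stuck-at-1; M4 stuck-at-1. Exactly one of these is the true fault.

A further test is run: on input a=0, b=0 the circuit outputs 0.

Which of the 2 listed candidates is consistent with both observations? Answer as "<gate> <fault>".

M3 stuck-at-1

Evaluate each candidate on input a=0, b=0:
  M3 stuck-at-1: M1=1, M2=0, M3=1 [stuck-at-1], M4=0, M5=0 → 0 — matches
  M4 stuck-at-1: M1=1, M2=0, M3=1, M4=1 [stuck-at-1], M5=1 → 1 — eliminated
Only M3 stuck-at-1 reproduces the observed 0.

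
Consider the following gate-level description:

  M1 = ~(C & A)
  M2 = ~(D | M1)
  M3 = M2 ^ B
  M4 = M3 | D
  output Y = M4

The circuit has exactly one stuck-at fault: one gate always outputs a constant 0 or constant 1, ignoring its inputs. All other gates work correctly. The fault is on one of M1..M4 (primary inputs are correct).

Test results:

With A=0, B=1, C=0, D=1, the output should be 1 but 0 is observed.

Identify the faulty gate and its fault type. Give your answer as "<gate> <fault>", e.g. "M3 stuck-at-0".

M4 stuck-at-0

Fault-free values for test 1 (A=0, B=1, C=0, D=1): M1=1, M2=0, M3=1, M4=1, giving Y=1. Observed 0.
Test 1: faults giving observed 0 are {M4 stuck-at-0}.
Only M4 stuck-at-0 is consistent with every test.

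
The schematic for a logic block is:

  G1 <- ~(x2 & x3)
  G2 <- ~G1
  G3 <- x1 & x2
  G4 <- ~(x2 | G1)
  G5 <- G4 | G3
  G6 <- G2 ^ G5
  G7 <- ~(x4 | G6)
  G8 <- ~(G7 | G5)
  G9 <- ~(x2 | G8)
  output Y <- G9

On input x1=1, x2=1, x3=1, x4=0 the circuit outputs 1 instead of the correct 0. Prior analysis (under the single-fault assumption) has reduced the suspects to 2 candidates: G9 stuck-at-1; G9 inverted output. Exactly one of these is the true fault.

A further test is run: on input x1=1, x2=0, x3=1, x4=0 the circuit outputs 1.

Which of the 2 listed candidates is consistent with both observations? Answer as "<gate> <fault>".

Evaluate each candidate on input x1=1, x2=0, x3=1, x4=0:
  G9 stuck-at-1: G1=1, G2=0, G3=0, G4=0, G5=0, G6=0, G7=1, G8=0, G9=1 [stuck-at-1] → 1 — matches
  G9 inverted output: G1=1, G2=0, G3=0, G4=0, G5=0, G6=0, G7=1, G8=0, G9=0 [inverted output] → 0 — eliminated
Only G9 stuck-at-1 reproduces the observed 1.

G9 stuck-at-1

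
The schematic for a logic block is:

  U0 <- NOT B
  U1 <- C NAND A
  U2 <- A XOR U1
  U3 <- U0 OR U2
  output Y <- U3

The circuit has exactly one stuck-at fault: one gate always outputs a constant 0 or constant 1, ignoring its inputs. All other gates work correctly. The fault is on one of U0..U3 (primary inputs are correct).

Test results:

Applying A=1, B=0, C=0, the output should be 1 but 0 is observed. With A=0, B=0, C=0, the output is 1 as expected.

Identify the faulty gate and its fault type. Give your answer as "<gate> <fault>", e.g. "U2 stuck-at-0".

Fault-free values for test 1 (A=1, B=0, C=0): U0=1, U1=1, U2=0, U3=1, giving Y=1. Observed 0.
Test 1: faults giving observed 0 are {U0 stuck-at-0, U3 stuck-at-0}.
Test 2 (A=0, B=0, C=0): fault-free U0=1, U1=1, U2=1, U3=1 → 1; observed 1. Eliminates U3 stuck-at-0.
Only U0 stuck-at-0 is consistent with every test.

U0 stuck-at-0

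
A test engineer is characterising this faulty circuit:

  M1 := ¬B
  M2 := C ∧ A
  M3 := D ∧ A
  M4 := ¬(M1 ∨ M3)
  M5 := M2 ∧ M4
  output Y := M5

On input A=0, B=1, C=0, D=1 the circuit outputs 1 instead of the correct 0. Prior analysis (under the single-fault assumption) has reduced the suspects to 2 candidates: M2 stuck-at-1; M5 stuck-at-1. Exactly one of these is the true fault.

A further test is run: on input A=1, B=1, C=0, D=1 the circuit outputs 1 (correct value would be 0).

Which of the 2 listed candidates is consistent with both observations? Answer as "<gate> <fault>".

Evaluate each candidate on input A=1, B=1, C=0, D=1:
  M2 stuck-at-1: M1=0, M2=1 [stuck-at-1], M3=1, M4=0, M5=0 → 0 — eliminated
  M5 stuck-at-1: M1=0, M2=0, M3=1, M4=0, M5=1 [stuck-at-1] → 1 — matches
Only M5 stuck-at-1 reproduces the observed 1.

M5 stuck-at-1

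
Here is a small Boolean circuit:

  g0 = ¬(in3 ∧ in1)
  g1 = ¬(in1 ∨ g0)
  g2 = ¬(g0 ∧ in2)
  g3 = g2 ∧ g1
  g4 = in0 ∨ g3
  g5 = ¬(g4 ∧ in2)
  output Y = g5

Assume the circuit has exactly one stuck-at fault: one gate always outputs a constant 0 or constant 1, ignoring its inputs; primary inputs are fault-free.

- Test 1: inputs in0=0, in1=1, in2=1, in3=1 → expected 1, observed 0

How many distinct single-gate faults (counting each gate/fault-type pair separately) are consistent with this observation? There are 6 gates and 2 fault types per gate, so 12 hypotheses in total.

Fault-free: g0=0, g1=0, g2=1, g3=0, g4=0, g5=1 → 1. Observed 0.
  g0 stuck-at-0: output 1 ✗
  g0 stuck-at-1: output 1 ✗
  g1 stuck-at-0: output 1 ✗
  g1 stuck-at-1: output 0 ✓
  g2 stuck-at-0: output 1 ✗
  g2 stuck-at-1: output 1 ✗
  g3 stuck-at-0: output 1 ✗
  g3 stuck-at-1: output 0 ✓
  g4 stuck-at-0: output 1 ✗
  g4 stuck-at-1: output 0 ✓
  g5 stuck-at-0: output 0 ✓
  g5 stuck-at-1: output 1 ✗
Consistent faults: {g1 stuck-at-1, g3 stuck-at-1, g4 stuck-at-1, g5 stuck-at-0} — 4 in all.

4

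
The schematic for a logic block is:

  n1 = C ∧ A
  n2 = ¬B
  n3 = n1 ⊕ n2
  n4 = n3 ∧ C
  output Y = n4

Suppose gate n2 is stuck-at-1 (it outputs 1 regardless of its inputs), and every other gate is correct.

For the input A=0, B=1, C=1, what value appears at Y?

1

Propagate with n2 forced: n1=0, n2=1 [stuck-at-1], n3=1, n4=1.
So Y = 1. (Without the fault it would be 0.)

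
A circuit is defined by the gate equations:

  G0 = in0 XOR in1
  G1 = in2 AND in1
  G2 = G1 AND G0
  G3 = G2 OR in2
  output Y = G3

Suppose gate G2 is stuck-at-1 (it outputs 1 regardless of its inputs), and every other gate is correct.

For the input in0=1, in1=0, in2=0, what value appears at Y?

1

Propagate with G2 forced: G0=1, G1=0, G2=1 [stuck-at-1], G3=1.
So Y = 1. (Without the fault it would be 0.)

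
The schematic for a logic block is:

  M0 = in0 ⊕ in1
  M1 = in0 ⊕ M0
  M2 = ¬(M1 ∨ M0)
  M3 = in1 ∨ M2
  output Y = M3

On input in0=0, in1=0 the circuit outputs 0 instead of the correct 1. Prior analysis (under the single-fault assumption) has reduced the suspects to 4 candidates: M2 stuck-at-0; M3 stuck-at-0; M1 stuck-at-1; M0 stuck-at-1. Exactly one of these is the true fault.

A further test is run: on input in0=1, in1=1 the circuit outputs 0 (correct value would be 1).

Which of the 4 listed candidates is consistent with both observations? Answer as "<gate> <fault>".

Evaluate each candidate on input in0=1, in1=1:
  M2 stuck-at-0: M0=0, M1=1, M2=0 [stuck-at-0], M3=1 → 1 — eliminated
  M3 stuck-at-0: M0=0, M1=1, M2=0, M3=0 [stuck-at-0] → 0 — matches
  M1 stuck-at-1: M0=0, M1=1 [stuck-at-1], M2=0, M3=1 → 1 — eliminated
  M0 stuck-at-1: M0=1 [stuck-at-1], M1=0, M2=0, M3=1 → 1 — eliminated
Only M3 stuck-at-0 reproduces the observed 0.

M3 stuck-at-0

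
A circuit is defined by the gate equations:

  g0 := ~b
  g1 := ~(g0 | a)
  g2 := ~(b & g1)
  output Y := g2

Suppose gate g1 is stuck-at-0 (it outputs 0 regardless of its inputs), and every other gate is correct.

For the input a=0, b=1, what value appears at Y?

1

Propagate with g1 forced: g0=0, g1=0 [stuck-at-0], g2=1.
So Y = 1. (Without the fault it would be 0.)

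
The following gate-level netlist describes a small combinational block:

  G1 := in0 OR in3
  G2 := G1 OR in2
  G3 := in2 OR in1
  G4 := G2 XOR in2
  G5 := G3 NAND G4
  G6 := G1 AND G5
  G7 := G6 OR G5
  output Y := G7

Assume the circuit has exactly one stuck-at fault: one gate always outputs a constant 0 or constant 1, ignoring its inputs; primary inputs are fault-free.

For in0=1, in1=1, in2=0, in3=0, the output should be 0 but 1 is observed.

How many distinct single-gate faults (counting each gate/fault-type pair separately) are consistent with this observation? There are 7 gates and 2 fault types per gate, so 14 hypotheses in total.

7

Fault-free: G1=1, G2=1, G3=1, G4=1, G5=0, G6=0, G7=0 → 0. Observed 1.
  G1 stuck-at-0: output 1 ✓
  G1 stuck-at-1: output 0 ✗
  G2 stuck-at-0: output 1 ✓
  G2 stuck-at-1: output 0 ✗
  G3 stuck-at-0: output 1 ✓
  G3 stuck-at-1: output 0 ✗
  G4 stuck-at-0: output 1 ✓
  G4 stuck-at-1: output 0 ✗
  G5 stuck-at-0: output 0 ✗
  G5 stuck-at-1: output 1 ✓
  G6 stuck-at-0: output 0 ✗
  G6 stuck-at-1: output 1 ✓
  G7 stuck-at-0: output 0 ✗
  G7 stuck-at-1: output 1 ✓
Consistent faults: {G1 stuck-at-0, G2 stuck-at-0, G3 stuck-at-0, G4 stuck-at-0, G5 stuck-at-1, G6 stuck-at-1, G7 stuck-at-1} — 7 in all.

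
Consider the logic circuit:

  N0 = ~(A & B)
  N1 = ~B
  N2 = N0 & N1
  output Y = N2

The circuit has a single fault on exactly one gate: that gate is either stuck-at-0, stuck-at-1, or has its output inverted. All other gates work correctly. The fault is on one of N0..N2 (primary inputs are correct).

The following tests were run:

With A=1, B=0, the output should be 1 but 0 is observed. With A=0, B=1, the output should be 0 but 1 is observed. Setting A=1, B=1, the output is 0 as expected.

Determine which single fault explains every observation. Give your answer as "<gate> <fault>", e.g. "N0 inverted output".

Fault-free values for test 1 (A=1, B=0): N0=1, N1=1, N2=1, giving Y=1. Observed 0.
Test 1: faults giving observed 0 are {N0 stuck-at-0, N0 inverted output, N1 stuck-at-0, N1 inverted output, N2 stuck-at-0, N2 inverted output}.
Test 2 (A=0, B=1): fault-free N0=1, N1=0, N2=0 → 0; observed 1. Eliminates N0 stuck-at-0, N0 inverted output, N1 stuck-at-0, N2 stuck-at-0.
Test 3 (A=1, B=1): fault-free N0=0, N1=0, N2=0 → 0; observed 0. Eliminates N2 inverted output.
Only N1 inverted output is consistent with every test.

N1 inverted output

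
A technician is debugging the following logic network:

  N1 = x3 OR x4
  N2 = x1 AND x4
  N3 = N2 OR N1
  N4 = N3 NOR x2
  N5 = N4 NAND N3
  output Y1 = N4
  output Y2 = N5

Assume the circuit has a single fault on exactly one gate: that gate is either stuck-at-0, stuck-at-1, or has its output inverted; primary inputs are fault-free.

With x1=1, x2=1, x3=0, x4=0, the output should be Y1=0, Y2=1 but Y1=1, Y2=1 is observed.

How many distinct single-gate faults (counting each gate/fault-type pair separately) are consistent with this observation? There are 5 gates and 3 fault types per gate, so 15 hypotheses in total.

Fault-free: N1=0, N2=0, N3=0, N4=0, N5=1 → Y1=0, Y2=1. Observed Y1=1, Y2=1.
  N1: none of the 3 fault types match ✗
  N2: none of the 3 fault types match ✗
  N3: none of the 3 fault types match ✗
  N4: stuck-at-1, inverted output ✓; others ✗
  N5: none of the 3 fault types match ✗
Consistent faults: {N4 stuck-at-1, N4 inverted output} — 2 in all.

2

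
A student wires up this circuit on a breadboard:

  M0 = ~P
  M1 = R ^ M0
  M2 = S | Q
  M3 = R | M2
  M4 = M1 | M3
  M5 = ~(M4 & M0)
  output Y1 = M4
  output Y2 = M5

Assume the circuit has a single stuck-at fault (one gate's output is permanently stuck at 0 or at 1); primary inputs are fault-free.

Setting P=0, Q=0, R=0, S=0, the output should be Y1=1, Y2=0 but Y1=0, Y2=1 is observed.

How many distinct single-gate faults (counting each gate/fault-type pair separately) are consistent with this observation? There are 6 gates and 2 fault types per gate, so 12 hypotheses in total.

Fault-free: M0=1, M1=1, M2=0, M3=0, M4=1, M5=0 → Y1=1, Y2=0. Observed Y1=0, Y2=1.
  M0 stuck-at-0: output Y1=0, Y2=1 ✓
  M0 stuck-at-1: output Y1=1, Y2=0 ✗
  M1 stuck-at-0: output Y1=0, Y2=1 ✓
  M1 stuck-at-1: output Y1=1, Y2=0 ✗
  M2 stuck-at-0: output Y1=1, Y2=0 ✗
  M2 stuck-at-1: output Y1=1, Y2=0 ✗
  M3 stuck-at-0: output Y1=1, Y2=0 ✗
  M3 stuck-at-1: output Y1=1, Y2=0 ✗
  M4 stuck-at-0: output Y1=0, Y2=1 ✓
  M4 stuck-at-1: output Y1=1, Y2=0 ✗
  M5 stuck-at-0: output Y1=1, Y2=0 ✗
  M5 stuck-at-1: output Y1=1, Y2=1 ✗
Consistent faults: {M0 stuck-at-0, M1 stuck-at-0, M4 stuck-at-0} — 3 in all.

3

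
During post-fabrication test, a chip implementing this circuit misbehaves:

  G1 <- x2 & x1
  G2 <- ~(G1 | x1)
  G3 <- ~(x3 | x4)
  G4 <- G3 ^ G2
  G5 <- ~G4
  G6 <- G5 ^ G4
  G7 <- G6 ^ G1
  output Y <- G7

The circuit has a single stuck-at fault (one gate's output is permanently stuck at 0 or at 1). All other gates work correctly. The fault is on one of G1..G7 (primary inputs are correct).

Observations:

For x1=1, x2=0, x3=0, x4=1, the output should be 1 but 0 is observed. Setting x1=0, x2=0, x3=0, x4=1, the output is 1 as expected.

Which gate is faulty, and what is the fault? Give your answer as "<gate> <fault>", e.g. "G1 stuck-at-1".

G5 stuck-at-0

Fault-free values for test 1 (x1=1, x2=0, x3=0, x4=1): G1=0, G2=0, G3=0, G4=0, G5=1, G6=1, G7=1, giving Y=1. Observed 0.
Test 1: faults giving observed 0 are {G1 stuck-at-1, G5 stuck-at-0, G6 stuck-at-0, G7 stuck-at-0}.
Test 2 (x1=0, x2=0, x3=0, x4=1): fault-free G1=0, G2=1, G3=0, G4=1, G5=0, G6=1, G7=1 → 1; observed 1. Eliminates G1 stuck-at-1, G6 stuck-at-0, G7 stuck-at-0.
Only G5 stuck-at-0 is consistent with every test.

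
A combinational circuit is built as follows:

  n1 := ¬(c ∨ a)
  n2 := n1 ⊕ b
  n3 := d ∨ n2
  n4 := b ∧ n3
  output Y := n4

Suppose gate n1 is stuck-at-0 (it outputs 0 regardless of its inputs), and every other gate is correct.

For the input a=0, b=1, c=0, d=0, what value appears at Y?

Propagate with n1 forced: n1=0 [stuck-at-0], n2=1, n3=1, n4=1.
So Y = 1. (Without the fault it would be 0.)

1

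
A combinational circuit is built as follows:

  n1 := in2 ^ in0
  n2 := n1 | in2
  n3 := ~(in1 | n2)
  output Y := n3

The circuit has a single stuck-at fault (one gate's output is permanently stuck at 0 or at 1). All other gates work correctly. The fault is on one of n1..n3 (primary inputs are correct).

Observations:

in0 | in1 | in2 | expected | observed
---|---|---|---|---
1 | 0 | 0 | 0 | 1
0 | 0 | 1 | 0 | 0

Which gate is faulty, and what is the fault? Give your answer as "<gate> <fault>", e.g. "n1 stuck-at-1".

n1 stuck-at-0

Fault-free values for test 1 (in0=1, in1=0, in2=0): n1=1, n2=1, n3=0, giving Y=0. Observed 1.
Test 1: faults giving observed 1 are {n1 stuck-at-0, n2 stuck-at-0, n3 stuck-at-1}.
Test 2 (in0=0, in1=0, in2=1): fault-free n1=1, n2=1, n3=0 → 0; observed 0. Eliminates n2 stuck-at-0, n3 stuck-at-1.
Only n1 stuck-at-0 is consistent with every test.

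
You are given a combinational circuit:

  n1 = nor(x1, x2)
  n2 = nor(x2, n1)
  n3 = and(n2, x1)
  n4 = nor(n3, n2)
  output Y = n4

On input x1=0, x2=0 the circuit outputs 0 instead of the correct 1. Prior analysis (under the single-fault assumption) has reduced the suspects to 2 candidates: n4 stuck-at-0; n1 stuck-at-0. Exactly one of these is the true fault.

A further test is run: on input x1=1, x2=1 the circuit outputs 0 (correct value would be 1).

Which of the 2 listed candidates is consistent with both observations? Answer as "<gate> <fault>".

n4 stuck-at-0

Evaluate each candidate on input x1=1, x2=1:
  n4 stuck-at-0: n1=0, n2=0, n3=0, n4=0 [stuck-at-0] → 0 — matches
  n1 stuck-at-0: n1=0 [stuck-at-0], n2=0, n3=0, n4=1 → 1 — eliminated
Only n4 stuck-at-0 reproduces the observed 0.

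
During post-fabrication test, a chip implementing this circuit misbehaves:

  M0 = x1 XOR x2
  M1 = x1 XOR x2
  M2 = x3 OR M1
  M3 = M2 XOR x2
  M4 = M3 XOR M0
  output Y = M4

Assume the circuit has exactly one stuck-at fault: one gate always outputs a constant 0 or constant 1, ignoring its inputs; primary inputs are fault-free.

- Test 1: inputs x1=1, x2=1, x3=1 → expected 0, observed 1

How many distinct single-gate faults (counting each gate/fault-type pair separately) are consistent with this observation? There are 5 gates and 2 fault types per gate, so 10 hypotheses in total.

4

Fault-free: M0=0, M1=0, M2=1, M3=0, M4=0 → 0. Observed 1.
  M0 stuck-at-0: output 0 ✗
  M0 stuck-at-1: output 1 ✓
  M1 stuck-at-0: output 0 ✗
  M1 stuck-at-1: output 0 ✗
  M2 stuck-at-0: output 1 ✓
  M2 stuck-at-1: output 0 ✗
  M3 stuck-at-0: output 0 ✗
  M3 stuck-at-1: output 1 ✓
  M4 stuck-at-0: output 0 ✗
  M4 stuck-at-1: output 1 ✓
Consistent faults: {M0 stuck-at-1, M2 stuck-at-0, M3 stuck-at-1, M4 stuck-at-1} — 4 in all.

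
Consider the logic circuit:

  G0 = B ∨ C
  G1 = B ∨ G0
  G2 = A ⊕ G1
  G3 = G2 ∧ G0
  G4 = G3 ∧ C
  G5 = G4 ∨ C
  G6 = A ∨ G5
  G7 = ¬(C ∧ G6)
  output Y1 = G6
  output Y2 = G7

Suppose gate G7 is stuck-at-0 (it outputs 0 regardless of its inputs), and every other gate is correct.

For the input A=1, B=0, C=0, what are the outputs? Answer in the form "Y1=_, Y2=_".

Propagate with G7 forced: G0=0, G1=0, G2=1, G3=0, G4=0, G5=0, G6=1, G7=0 [stuck-at-0].
So the outputs are Y1=1, Y2=0. (Without the fault they would be Y1=1, Y2=1.)

Y1=1, Y2=0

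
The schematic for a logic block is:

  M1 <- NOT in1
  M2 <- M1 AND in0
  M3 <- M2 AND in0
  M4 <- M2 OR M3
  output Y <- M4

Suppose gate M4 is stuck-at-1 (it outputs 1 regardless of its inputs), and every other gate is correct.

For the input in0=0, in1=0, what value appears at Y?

1

Propagate with M4 forced: M1=1, M2=0, M3=0, M4=1 [stuck-at-1].
So Y = 1. (Without the fault it would be 0.)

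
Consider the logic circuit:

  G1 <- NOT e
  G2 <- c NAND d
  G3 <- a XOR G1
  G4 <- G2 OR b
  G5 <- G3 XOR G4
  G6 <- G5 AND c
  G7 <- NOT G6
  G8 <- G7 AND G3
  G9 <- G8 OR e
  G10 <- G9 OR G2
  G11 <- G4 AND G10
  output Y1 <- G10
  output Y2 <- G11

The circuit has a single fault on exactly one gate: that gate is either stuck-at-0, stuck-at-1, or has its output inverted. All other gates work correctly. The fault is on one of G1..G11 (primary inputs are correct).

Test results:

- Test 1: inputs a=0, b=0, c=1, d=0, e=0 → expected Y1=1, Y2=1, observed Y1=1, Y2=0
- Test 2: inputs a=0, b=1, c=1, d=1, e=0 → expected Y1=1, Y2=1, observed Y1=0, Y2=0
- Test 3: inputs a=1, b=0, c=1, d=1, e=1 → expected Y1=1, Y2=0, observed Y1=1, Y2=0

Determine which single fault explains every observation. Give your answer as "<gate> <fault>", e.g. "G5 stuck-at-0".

Fault-free values for test 1 (a=0, b=0, c=1, d=0, e=0): G1=1, G2=1, G3=1, G4=1, G5=0, G6=0, G7=1, G8=1, G9=1, G10=1, G11=1, giving Y1=1, Y2=1. Observed Y1=1, Y2=0.
Test 1: faults giving observed Y1=1, Y2=0 are {G4 stuck-at-0, G4 inverted output, G11 stuck-at-0, G11 inverted output}.
Test 2 (a=0, b=1, c=1, d=1, e=0): fault-free G1=1, G2=0, G3=1, G4=1, G5=0, G6=0, G7=1, G8=1, G9=1, G10=1, G11=1 → Y1=1, Y2=1; observed Y1=0, Y2=0. Eliminates G11 stuck-at-0, G11 inverted output.
Test 3 (a=1, b=0, c=1, d=1, e=1): fault-free G1=0, G2=0, G3=1, G4=0, G5=1, G6=1, G7=0, G8=0, G9=1, G10=1, G11=0 → Y1=1, Y2=0; observed Y1=1, Y2=0. Eliminates G4 inverted output.
Only G4 stuck-at-0 is consistent with every test.

G4 stuck-at-0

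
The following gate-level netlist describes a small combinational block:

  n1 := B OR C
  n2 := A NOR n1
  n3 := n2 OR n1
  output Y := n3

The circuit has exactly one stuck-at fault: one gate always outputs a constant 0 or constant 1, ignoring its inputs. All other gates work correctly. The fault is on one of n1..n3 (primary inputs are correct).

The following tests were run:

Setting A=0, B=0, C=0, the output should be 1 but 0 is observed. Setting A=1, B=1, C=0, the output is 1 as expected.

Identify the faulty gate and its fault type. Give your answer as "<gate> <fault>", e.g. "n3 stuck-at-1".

Fault-free values for test 1 (A=0, B=0, C=0): n1=0, n2=1, n3=1, giving Y=1. Observed 0.
Test 1: faults giving observed 0 are {n2 stuck-at-0, n3 stuck-at-0}.
Test 2 (A=1, B=1, C=0): fault-free n1=1, n2=0, n3=1 → 1; observed 1. Eliminates n3 stuck-at-0.
Only n2 stuck-at-0 is consistent with every test.

n2 stuck-at-0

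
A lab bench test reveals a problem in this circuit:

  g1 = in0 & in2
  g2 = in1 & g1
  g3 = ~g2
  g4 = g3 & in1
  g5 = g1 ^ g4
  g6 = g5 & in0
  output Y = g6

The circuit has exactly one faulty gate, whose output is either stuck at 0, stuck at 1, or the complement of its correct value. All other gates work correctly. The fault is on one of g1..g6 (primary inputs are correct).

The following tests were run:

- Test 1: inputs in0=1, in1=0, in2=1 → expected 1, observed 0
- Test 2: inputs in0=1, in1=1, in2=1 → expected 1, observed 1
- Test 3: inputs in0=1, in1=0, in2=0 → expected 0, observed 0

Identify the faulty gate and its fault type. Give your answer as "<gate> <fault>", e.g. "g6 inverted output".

Fault-free values for test 1 (in0=1, in1=0, in2=1): g1=1, g2=0, g3=1, g4=0, g5=1, g6=1, giving Y=1. Observed 0.
Test 1: faults giving observed 0 are {g1 stuck-at-0, g1 inverted output, g4 stuck-at-1, g4 inverted output, g5 stuck-at-0, g5 inverted output, g6 stuck-at-0, g6 inverted output}.
Test 2 (in0=1, in1=1, in2=1): fault-free g1=1, g2=1, g3=0, g4=0, g5=1, g6=1 → 1; observed 1. Eliminates g4 stuck-at-1, g4 inverted output, g5 stuck-at-0, g5 inverted output, g6 stuck-at-0, g6 inverted output.
Test 3 (in0=1, in1=0, in2=0): fault-free g1=0, g2=0, g3=1, g4=0, g5=0, g6=0 → 0; observed 0. Eliminates g1 inverted output.
Only g1 stuck-at-0 is consistent with every test.

g1 stuck-at-0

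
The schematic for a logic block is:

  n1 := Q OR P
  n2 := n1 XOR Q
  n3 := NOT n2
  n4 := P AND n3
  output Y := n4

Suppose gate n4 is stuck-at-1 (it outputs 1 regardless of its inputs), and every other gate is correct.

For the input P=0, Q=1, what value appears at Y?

1

Propagate with n4 forced: n1=1, n2=0, n3=1, n4=1 [stuck-at-1].
So Y = 1. (Without the fault it would be 0.)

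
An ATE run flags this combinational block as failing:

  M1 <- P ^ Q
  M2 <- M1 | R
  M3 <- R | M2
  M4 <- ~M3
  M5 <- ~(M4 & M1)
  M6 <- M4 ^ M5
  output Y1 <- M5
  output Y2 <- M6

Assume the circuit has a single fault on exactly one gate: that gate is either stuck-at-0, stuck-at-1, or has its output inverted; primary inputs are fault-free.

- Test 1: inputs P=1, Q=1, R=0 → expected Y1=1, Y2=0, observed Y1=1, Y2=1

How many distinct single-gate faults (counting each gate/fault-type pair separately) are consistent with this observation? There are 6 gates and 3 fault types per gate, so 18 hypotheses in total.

Fault-free: M1=0, M2=0, M3=0, M4=1, M5=1, M6=0 → Y1=1, Y2=0. Observed Y1=1, Y2=1.
  M1: stuck-at-1, inverted output ✓; others ✗
  M2: stuck-at-1, inverted output ✓; others ✗
  M3: stuck-at-1, inverted output ✓; others ✗
  M4: stuck-at-0, inverted output ✓; others ✗
  M5: none of the 3 fault types match ✗
  M6: stuck-at-1, inverted output ✓; others ✗
Consistent faults: {M1 stuck-at-1, M1 inverted output, M2 stuck-at-1, M2 inverted output, M3 stuck-at-1, M3 inverted output, M4 stuck-at-0, M4 inverted output, M6 stuck-at-1, M6 inverted output} — 10 in all.

10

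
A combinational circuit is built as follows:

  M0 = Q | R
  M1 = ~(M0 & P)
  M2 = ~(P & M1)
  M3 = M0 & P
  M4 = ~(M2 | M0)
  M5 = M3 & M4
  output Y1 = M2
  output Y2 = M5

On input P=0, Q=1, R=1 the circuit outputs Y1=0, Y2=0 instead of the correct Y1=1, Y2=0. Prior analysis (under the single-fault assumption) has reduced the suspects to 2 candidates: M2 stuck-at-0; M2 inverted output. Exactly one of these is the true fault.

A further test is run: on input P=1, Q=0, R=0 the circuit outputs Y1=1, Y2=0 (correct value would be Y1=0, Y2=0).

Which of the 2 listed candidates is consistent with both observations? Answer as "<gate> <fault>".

Evaluate each candidate on input P=1, Q=0, R=0:
  M2 stuck-at-0: M0=0, M1=1, M2=0 [stuck-at-0], M3=0, M4=1, M5=0 → Y1=0, Y2=0 — eliminated
  M2 inverted output: M0=0, M1=1, M2=1 [inverted output], M3=0, M4=0, M5=0 → Y1=1, Y2=0 — matches
Only M2 inverted output reproduces the observed Y1=1, Y2=0.

M2 inverted output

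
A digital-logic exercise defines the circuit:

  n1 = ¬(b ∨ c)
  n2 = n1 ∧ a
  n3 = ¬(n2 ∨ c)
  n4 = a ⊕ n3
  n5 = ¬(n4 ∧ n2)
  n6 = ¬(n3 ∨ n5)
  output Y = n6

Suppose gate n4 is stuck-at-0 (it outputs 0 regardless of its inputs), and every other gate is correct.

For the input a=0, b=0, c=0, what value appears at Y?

Propagate with n4 forced: n1=1, n2=0, n3=1, n4=0 [stuck-at-0], n5=1, n6=0.
So Y = 0. (Same as the fault-free value — the fault is masked on this input.)

0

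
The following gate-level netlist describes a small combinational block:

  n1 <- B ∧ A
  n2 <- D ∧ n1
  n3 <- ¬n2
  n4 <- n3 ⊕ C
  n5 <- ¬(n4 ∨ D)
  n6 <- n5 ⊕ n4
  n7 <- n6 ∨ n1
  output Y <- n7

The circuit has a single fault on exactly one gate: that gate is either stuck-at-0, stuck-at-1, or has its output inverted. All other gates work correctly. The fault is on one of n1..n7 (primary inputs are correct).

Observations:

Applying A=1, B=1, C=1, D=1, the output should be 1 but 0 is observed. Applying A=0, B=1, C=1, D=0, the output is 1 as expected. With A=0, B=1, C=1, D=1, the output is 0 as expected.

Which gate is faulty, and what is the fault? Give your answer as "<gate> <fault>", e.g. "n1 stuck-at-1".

n1 stuck-at-0

Fault-free values for test 1 (A=1, B=1, C=1, D=1): n1=1, n2=1, n3=0, n4=1, n5=0, n6=1, n7=1, giving Y=1. Observed 0.
Test 1: faults giving observed 0 are {n1 stuck-at-0, n1 inverted output, n7 stuck-at-0, n7 inverted output}.
Test 2 (A=0, B=1, C=1, D=0): fault-free n1=0, n2=0, n3=1, n4=0, n5=1, n6=1, n7=1 → 1; observed 1. Eliminates n7 stuck-at-0, n7 inverted output.
Test 3 (A=0, B=1, C=1, D=1): fault-free n1=0, n2=0, n3=1, n4=0, n5=0, n6=0, n7=0 → 0; observed 0. Eliminates n1 inverted output.
Only n1 stuck-at-0 is consistent with every test.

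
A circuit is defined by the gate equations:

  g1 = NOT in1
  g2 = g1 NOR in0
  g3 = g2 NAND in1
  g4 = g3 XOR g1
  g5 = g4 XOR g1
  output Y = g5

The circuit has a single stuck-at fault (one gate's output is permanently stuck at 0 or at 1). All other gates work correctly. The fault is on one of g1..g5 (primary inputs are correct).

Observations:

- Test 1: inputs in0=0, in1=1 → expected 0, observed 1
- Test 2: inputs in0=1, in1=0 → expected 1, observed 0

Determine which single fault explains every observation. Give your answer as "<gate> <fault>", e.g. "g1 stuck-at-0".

Fault-free values for test 1 (in0=0, in1=1): g1=0, g2=1, g3=0, g4=0, g5=0, giving Y=0. Observed 1.
Test 1: faults giving observed 1 are {g1 stuck-at-1, g2 stuck-at-0, g3 stuck-at-1, g4 stuck-at-1, g5 stuck-at-1}.
Test 2 (in0=1, in1=0): fault-free g1=1, g2=0, g3=1, g4=0, g5=1 → 1; observed 0. Eliminates g1 stuck-at-1, g2 stuck-at-0, g3 stuck-at-1, g5 stuck-at-1.
Only g4 stuck-at-1 is consistent with every test.

g4 stuck-at-1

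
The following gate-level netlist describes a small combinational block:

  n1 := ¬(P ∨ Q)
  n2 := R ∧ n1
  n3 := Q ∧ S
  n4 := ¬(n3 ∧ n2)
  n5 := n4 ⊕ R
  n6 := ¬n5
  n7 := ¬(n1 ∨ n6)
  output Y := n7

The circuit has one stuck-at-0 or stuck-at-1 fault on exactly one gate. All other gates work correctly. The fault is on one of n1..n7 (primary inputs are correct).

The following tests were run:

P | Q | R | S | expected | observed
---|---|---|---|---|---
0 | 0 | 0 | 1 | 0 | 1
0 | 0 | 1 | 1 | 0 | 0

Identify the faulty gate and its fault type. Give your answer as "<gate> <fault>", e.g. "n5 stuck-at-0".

n1 stuck-at-0

Fault-free values for test 1 (P=0, Q=0, R=0, S=1): n1=1, n2=0, n3=0, n4=1, n5=1, n6=0, n7=0, giving Y=0. Observed 1.
Test 1: faults giving observed 1 are {n1 stuck-at-0, n7 stuck-at-1}.
Test 2 (P=0, Q=0, R=1, S=1): fault-free n1=1, n2=1, n3=0, n4=1, n5=0, n6=1, n7=0 → 0; observed 0. Eliminates n7 stuck-at-1.
Only n1 stuck-at-0 is consistent with every test.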